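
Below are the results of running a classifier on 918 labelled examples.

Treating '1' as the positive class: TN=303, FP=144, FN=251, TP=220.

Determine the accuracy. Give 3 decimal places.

0.570

Accuracy = (TP+TN)/N = (220+303)/918 = 0.570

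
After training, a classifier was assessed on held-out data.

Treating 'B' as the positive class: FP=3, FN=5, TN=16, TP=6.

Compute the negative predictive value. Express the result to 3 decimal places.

NPV = TN/(TN+FN) = 16/(16+5) = 0.762

0.762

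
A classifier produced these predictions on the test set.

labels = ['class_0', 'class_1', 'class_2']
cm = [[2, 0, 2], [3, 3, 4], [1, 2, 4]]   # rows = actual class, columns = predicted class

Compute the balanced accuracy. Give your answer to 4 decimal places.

Balanced accuracy = mean of per-class recall.
  class_0: recall = 2/4 = 0.50000
  class_1: recall = 3/10 = 0.30000
  class_2: recall = 4/7 = 0.57143
Mean = (0.50000 + 0.30000 + 0.57143) / 3 = 0.4571

0.4571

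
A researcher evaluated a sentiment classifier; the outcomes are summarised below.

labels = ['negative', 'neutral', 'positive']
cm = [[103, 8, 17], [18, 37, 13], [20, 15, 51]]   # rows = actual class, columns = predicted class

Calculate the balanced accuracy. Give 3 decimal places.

0.647

Balanced accuracy = mean of per-class recall.
  negative: recall = 103/128 = 0.8047
  neutral: recall = 37/68 = 0.5441
  positive: recall = 51/86 = 0.5930
Mean = (0.8047 + 0.5441 + 0.5930) / 3 = 0.647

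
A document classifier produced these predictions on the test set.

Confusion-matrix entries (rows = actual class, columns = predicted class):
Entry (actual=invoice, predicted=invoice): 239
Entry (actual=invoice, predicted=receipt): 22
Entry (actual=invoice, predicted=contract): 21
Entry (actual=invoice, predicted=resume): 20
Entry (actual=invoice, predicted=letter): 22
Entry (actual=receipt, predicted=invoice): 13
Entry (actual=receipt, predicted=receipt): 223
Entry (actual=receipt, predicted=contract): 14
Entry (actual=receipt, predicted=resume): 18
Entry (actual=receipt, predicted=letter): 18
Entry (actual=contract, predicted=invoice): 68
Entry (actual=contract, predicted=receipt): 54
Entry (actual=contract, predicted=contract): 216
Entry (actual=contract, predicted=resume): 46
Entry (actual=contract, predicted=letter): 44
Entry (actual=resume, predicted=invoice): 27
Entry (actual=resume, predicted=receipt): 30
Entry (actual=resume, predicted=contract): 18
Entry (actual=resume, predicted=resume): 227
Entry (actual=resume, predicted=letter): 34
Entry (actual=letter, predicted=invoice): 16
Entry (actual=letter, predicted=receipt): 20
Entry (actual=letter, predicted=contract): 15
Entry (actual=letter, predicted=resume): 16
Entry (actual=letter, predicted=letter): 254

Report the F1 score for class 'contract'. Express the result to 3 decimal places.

F1 score = 2·TP/(2·TP+FP+FN).
contract: TP=216, FP=21+14+18+15=68, FN=68+54+46+44=212 → 432/712 = 0.6067

0.607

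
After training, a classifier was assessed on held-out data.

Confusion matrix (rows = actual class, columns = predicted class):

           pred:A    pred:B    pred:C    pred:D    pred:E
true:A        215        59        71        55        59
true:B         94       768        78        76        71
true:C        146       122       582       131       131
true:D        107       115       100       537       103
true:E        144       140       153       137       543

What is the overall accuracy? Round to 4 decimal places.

0.5584

Accuracy = trace / total = (215+768+582+537+543=2645) / 4737 = 2645/4737 = 0.5584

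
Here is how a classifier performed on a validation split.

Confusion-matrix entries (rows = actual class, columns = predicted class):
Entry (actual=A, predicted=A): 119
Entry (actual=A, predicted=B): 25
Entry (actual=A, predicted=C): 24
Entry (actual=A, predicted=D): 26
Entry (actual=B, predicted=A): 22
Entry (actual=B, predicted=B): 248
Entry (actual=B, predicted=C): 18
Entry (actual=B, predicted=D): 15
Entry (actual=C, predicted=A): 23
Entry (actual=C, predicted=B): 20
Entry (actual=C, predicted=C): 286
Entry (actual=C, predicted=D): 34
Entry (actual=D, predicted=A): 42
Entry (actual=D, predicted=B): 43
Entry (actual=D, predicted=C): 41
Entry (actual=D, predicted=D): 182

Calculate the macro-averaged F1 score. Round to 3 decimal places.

0.699

Per-class F1 score (2·TP/(2·TP+FP+FN)):
  A: TP=119, FP=22+23+42=87, FN=25+24+26=75 → 238/400 = 0.5950
  B: TP=248, FP=25+20+43=88, FN=22+18+15=55 → 496/639 = 0.7762
  C: TP=286, FP=24+18+41=83, FN=23+20+34=77 → 572/732 = 0.7814
  D: TP=182, FP=26+15+34=75, FN=42+43+41=126 → 364/565 = 0.6442
Macro-F1 score = mean = (0.5950 + 0.7762 + 0.7814 + 0.6442) / 4 = 0.699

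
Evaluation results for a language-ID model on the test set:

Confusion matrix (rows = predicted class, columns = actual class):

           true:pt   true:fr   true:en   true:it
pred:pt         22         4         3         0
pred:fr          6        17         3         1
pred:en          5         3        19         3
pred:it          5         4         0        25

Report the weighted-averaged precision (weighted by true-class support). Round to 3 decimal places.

0.697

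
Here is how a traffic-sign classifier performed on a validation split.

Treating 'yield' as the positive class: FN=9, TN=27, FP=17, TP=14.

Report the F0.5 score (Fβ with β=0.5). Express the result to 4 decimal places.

0.4762

Fβ = (1+β²)·TP / ((1+β²)·TP + β²·FN + FP), with β²=1/4
= 1.25·14 / (1.25·14 + 0.25·9 + 17) = 0.4762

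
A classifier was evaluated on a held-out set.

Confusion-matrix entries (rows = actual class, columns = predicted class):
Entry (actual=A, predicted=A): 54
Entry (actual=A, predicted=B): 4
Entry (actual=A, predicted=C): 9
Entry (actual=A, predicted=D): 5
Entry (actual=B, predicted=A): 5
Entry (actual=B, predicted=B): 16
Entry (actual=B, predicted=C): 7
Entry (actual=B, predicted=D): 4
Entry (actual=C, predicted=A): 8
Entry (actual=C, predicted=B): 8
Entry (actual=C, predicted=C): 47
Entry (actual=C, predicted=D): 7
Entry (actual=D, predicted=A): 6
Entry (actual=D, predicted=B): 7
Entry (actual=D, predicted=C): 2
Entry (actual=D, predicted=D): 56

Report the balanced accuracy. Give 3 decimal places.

0.678

Balanced accuracy = mean of per-class recall.
  A: recall = 54/72 = 0.7500
  B: recall = 16/32 = 0.5000
  C: recall = 47/70 = 0.6714
  D: recall = 56/71 = 0.7887
Mean = (0.7500 + 0.5000 + 0.6714 + 0.7887) / 4 = 0.678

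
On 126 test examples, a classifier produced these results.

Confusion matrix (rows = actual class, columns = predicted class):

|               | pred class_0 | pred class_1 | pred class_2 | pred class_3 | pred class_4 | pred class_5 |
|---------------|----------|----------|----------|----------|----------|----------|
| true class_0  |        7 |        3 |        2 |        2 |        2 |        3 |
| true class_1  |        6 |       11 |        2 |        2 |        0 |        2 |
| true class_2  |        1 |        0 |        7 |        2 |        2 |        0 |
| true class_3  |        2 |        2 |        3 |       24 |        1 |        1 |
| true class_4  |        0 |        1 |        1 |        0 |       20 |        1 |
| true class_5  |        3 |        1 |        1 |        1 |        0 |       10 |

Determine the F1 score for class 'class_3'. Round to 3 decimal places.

F1 score = 2·TP/(2·TP+FP+FN).
class_3: TP=24, FP=2+2+2+0+1=7, FN=2+2+3+1+1=9 → 48/64 = 0.7500

0.750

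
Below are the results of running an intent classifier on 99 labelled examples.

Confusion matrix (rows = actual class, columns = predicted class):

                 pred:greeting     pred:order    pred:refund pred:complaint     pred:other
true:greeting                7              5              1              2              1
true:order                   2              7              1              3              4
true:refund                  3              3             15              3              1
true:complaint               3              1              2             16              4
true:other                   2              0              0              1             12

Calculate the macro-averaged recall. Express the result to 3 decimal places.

0.573

Per-class recall (TP/(TP+FN)):
  greeting: TP=7, FN=5+1+2+1=9 → 7/16 = 0.4375
  order: TP=7, FN=2+1+3+4=10 → 7/17 = 0.4118
  refund: TP=15, FN=3+3+3+1=10 → 15/25 = 0.6000
  complaint: TP=16, FN=3+1+2+4=10 → 16/26 = 0.6154
  other: TP=12, FN=2+0+0+1=3 → 12/15 = 0.8000
Macro-recall = mean = (0.4375 + 0.4118 + 0.6000 + 0.6154 + 0.8000) / 5 = 0.573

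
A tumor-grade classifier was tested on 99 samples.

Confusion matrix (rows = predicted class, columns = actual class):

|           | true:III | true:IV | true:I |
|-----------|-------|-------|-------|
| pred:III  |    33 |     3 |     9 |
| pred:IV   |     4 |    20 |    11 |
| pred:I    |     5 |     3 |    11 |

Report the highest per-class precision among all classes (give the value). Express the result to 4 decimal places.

0.7333

Per-class precision (TP/(TP+FP)):
  III: TP=33, FP=3+9=12 → 33/45 = 0.73333
  IV: TP=20, FP=4+11=15 → 20/35 = 0.57143
  I: TP=11, FP=5+3=8 → 11/19 = 0.57895
Highest is class 'III' with precision = 0.7333.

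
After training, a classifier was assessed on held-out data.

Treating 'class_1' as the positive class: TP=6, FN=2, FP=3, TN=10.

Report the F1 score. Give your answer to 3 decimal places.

0.706

Precision = TP/(TP+FP) = 6/9 = 0.6667
Recall = TP/(TP+FN) = 6/8 = 0.7500
F1 = 2·TP/(2·TP+FP+FN) = 12/17 = 0.706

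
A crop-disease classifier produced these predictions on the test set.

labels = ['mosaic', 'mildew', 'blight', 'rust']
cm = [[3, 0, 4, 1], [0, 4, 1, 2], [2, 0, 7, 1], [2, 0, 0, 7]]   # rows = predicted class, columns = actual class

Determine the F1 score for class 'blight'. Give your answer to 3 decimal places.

F1 score = 2·TP/(2·TP+FP+FN).
blight: TP=7, FP=2+0+1=3, FN=4+1+0=5 → 14/22 = 0.6364

0.636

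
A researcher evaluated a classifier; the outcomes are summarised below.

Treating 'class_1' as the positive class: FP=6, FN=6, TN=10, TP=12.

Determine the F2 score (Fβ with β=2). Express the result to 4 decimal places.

0.6667

Fβ = (1+β²)·TP / ((1+β²)·TP + β²·FN + FP), with β²=4
= 5·12 / (5·12 + 4·6 + 6) = 0.6667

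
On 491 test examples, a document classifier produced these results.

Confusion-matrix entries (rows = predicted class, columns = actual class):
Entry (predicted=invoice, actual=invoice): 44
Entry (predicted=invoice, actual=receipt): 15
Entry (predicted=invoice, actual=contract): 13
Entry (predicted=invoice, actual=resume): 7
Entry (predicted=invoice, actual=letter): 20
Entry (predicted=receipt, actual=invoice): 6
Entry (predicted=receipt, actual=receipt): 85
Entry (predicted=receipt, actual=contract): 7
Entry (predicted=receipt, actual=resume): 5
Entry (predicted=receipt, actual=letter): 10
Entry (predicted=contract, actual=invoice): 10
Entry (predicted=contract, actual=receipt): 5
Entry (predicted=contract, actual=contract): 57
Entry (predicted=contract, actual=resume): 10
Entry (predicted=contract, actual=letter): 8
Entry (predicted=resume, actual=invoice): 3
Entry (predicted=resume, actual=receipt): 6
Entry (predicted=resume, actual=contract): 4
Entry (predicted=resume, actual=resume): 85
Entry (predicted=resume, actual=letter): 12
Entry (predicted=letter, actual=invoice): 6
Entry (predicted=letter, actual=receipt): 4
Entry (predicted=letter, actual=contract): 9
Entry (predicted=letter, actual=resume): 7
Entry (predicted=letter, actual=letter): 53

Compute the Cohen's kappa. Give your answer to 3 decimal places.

Observed agreement pₒ = trace/N = 324/491 = 0.6599
Expected agreement pₑ = Σ (rowᵢ·colᵢ)/N² = (69·99 + 115·113 + 90·90 + 114·110 + 103·79)/491² = 0.2016
κ = (pₒ − pₑ)/(1 − pₑ) = (0.6599 − 0.2016)/(1 − 0.2016) = 0.574

0.574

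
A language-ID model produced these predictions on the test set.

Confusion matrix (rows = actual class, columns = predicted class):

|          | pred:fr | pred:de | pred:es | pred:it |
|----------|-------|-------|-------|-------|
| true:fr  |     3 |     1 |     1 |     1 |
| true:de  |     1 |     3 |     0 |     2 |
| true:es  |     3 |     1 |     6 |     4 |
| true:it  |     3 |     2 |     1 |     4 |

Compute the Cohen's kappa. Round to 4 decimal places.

0.2593

Observed agreement pₒ = trace/N = 16/36 = 0.44444
Expected agreement pₑ = Σ (rowᵢ·colᵢ)/N² = (6·10 + 6·7 + 14·8 + 10·11)/36² = 0.25000
κ = (pₒ − pₑ)/(1 − pₑ) = (0.44444 − 0.25000)/(1 − 0.25000) = 0.2593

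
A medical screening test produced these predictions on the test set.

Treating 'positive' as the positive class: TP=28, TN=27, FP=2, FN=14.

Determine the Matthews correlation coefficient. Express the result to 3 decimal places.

MCC = (TP·TN − FP·FN) / √((TP+FP)(TP+FN)(TN+FP)(TN+FN))
Numerator = 28·27 − 2·14 = 728
Denominator = √(30·42·29·41) = √1498140 = 1223.9853
MCC = 728 / 1223.9853 = 0.595

0.595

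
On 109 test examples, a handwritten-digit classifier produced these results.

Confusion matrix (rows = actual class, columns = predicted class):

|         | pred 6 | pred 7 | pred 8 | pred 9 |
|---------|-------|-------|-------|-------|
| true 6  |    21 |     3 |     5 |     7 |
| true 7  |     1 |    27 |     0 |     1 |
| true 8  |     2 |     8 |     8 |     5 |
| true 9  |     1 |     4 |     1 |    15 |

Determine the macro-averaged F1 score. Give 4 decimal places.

0.6234

Per-class F1 score (2·TP/(2·TP+FP+FN)):
  6: TP=21, FP=1+2+1=4, FN=3+5+7=15 → 42/61 = 0.68852
  7: TP=27, FP=3+8+4=15, FN=1+0+1=2 → 54/71 = 0.76056
  8: TP=8, FP=5+0+1=6, FN=2+8+5=15 → 16/37 = 0.43243
  9: TP=15, FP=7+1+5=13, FN=1+4+1=6 → 30/49 = 0.61224
Macro-F1 score = mean = (0.68852 + 0.76056 + 0.43243 + 0.61224) / 4 = 0.6234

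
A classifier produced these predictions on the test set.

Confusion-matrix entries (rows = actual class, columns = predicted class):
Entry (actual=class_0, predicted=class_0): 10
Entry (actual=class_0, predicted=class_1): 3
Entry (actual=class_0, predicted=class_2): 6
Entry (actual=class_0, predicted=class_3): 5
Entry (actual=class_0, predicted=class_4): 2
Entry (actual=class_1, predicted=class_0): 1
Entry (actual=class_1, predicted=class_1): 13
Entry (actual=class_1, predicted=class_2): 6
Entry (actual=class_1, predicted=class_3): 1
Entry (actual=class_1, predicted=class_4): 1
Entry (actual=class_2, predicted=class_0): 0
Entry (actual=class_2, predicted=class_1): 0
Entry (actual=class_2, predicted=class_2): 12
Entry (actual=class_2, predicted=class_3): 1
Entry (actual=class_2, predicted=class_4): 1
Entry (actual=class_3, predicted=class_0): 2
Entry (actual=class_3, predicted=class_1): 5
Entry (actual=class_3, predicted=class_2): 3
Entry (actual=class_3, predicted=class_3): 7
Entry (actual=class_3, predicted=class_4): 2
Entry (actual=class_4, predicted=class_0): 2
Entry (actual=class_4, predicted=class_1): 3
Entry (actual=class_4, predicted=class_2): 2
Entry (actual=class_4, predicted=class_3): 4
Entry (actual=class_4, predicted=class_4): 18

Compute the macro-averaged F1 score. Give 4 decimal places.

0.5338

Per-class F1 score (2·TP/(2·TP+FP+FN)):
  class_0: TP=10, FP=1+0+2+2=5, FN=3+6+5+2=16 → 20/41 = 0.48780
  class_1: TP=13, FP=3+0+5+3=11, FN=1+6+1+1=9 → 26/46 = 0.56522
  class_2: TP=12, FP=6+6+3+2=17, FN=0+0+1+1=2 → 24/43 = 0.55814
  class_3: TP=7, FP=5+1+1+4=11, FN=2+5+3+2=12 → 14/37 = 0.37838
  class_4: TP=18, FP=2+1+1+2=6, FN=2+3+2+4=11 → 36/53 = 0.67925
Macro-F1 score = mean = (0.48780 + 0.56522 + 0.55814 + 0.37838 + 0.67925) / 5 = 0.5338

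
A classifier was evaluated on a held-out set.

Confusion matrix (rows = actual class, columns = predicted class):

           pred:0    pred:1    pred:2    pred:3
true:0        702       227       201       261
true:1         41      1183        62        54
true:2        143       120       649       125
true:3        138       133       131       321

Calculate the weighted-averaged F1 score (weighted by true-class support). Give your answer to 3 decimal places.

Per-class F1 score (2·TP/(2·TP+FP+FN)):
  0: TP=702, FP=41+143+138=322, FN=227+201+261=689 → 1404/2415 = 0.5814
  1: TP=1183, FP=227+120+133=480, FN=41+62+54=157 → 2366/3003 = 0.7879
  2: TP=649, FP=201+62+131=394, FN=143+120+125=388 → 1298/2080 = 0.6240
  3: TP=321, FP=261+54+125=440, FN=138+133+131=402 → 642/1484 = 0.4326
Weighted-F1 score = Σ (supportᵢ/N)·F1 scoreᵢ with N=4491: (1391/4491)·0.5814 + (1340/4491)·0.7879 + (1037/4491)·0.6240 + (723/4491)·0.4326 = 0.629

0.629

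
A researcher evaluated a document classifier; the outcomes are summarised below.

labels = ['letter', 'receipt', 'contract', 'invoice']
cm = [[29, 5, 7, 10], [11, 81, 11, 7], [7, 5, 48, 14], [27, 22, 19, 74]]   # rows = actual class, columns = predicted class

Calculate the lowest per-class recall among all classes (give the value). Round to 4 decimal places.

0.5211

Per-class recall (TP/(TP+FN)):
  letter: TP=29, FN=5+7+10=22 → 29/51 = 0.56863
  receipt: TP=81, FN=11+11+7=29 → 81/110 = 0.73636
  contract: TP=48, FN=7+5+14=26 → 48/74 = 0.64865
  invoice: TP=74, FN=27+22+19=68 → 74/142 = 0.52113
Lowest is class 'invoice' with recall = 0.5211.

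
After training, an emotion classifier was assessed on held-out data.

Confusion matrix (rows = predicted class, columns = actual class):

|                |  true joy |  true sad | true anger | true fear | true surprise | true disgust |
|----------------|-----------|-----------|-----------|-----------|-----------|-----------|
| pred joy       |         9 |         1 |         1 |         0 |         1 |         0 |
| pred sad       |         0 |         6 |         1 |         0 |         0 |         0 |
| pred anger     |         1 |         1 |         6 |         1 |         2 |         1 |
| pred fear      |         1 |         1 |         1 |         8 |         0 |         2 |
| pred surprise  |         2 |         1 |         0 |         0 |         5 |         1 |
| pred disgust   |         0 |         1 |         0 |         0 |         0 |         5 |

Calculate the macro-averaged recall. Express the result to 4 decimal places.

0.6623

Per-class recall (TP/(TP+FN)):
  joy: TP=9, FN=0+1+1+2+0=4 → 9/13 = 0.69231
  sad: TP=6, FN=1+1+1+1+1=5 → 6/11 = 0.54545
  anger: TP=6, FN=1+1+1+0+0=3 → 6/9 = 0.66667
  fear: TP=8, FN=0+0+1+0+0=1 → 8/9 = 0.88889
  surprise: TP=5, FN=1+0+2+0+0=3 → 5/8 = 0.62500
  disgust: TP=5, FN=0+0+1+2+1=4 → 5/9 = 0.55556
Macro-recall = mean = (0.69231 + 0.54545 + 0.66667 + 0.88889 + 0.62500 + 0.55556) / 6 = 0.6623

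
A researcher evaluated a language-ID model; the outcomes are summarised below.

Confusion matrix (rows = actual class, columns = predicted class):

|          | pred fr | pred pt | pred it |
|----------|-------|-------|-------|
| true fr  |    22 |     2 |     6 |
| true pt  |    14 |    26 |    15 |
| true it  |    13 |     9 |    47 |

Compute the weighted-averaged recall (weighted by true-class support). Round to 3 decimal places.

0.617

Per-class recall (TP/(TP+FN)):
  fr: TP=22, FN=2+6=8 → 22/30 = 0.7333
  pt: TP=26, FN=14+15=29 → 26/55 = 0.4727
  it: TP=47, FN=13+9=22 → 47/69 = 0.6812
Weighted-recall = Σ (supportᵢ/N)·recallᵢ with N=154: (30/154)·0.7333 + (55/154)·0.4727 + (69/154)·0.6812 = 0.617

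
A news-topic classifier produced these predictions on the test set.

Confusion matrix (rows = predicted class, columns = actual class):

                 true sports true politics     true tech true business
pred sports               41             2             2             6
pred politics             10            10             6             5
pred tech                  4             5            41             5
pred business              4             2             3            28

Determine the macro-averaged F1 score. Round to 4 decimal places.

0.6508

Per-class F1 score (2·TP/(2·TP+FP+FN)):
  sports: TP=41, FP=2+2+6=10, FN=10+4+4=18 → 82/110 = 0.74545
  politics: TP=10, FP=10+6+5=21, FN=2+5+2=9 → 20/50 = 0.40000
  tech: TP=41, FP=4+5+5=14, FN=2+6+3=11 → 82/107 = 0.76636
  business: TP=28, FP=4+2+3=9, FN=6+5+5=16 → 56/81 = 0.69136
Macro-F1 score = mean = (0.74545 + 0.40000 + 0.76636 + 0.69136) / 4 = 0.6508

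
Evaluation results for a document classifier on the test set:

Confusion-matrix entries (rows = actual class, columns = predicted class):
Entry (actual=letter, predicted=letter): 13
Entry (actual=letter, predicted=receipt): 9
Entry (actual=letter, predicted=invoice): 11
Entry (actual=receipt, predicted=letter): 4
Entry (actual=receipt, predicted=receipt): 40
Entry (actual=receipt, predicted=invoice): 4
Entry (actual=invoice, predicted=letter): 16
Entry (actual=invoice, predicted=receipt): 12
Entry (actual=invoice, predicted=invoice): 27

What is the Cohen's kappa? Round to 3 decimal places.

Observed agreement pₒ = trace/N = 80/136 = 0.5882
Expected agreement pₑ = Σ (rowᵢ·colᵢ)/N² = (33·33 + 48·61 + 55·42)/136² = 0.3421
κ = (pₒ − pₑ)/(1 − pₑ) = (0.5882 − 0.3421)/(1 − 0.3421) = 0.374

0.374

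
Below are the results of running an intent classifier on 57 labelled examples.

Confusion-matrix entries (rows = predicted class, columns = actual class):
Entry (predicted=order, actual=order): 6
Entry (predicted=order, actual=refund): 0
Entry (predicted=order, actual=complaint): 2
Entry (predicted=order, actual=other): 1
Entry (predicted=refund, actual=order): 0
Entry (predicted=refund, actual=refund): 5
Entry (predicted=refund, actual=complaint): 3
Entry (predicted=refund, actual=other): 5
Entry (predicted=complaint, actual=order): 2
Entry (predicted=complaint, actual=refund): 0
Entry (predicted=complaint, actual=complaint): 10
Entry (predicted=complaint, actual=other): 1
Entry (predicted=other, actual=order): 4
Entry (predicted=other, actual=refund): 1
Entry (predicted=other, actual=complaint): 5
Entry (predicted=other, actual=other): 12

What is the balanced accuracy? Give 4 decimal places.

Balanced accuracy = mean of per-class recall.
  order: recall = 6/12 = 0.50000
  refund: recall = 5/6 = 0.83333
  complaint: recall = 10/20 = 0.50000
  other: recall = 12/19 = 0.63158
Mean = (0.50000 + 0.83333 + 0.50000 + 0.63158) / 4 = 0.6162

0.6162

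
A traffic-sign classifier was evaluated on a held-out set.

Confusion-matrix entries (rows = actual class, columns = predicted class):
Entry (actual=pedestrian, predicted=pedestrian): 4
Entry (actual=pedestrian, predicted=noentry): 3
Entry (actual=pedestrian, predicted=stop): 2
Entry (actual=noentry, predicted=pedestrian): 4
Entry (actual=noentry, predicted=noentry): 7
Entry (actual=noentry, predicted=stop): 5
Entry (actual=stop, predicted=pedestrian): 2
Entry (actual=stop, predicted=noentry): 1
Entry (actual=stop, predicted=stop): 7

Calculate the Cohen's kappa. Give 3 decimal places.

Observed agreement pₒ = trace/N = 18/35 = 0.5143
Expected agreement pₑ = Σ (rowᵢ·colᵢ)/N² = (9·10 + 16·11 + 10·14)/35² = 0.3314
κ = (pₒ − pₑ)/(1 − pₑ) = (0.5143 − 0.3314)/(1 − 0.3314) = 0.274

0.274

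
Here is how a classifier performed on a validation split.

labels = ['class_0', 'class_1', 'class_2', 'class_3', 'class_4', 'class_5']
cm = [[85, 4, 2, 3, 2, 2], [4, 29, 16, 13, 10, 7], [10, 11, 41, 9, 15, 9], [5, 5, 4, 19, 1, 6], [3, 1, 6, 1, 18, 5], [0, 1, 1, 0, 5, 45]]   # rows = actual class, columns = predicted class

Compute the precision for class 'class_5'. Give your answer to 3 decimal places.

precision = TP/(TP+FP).
class_5: TP=45, FP=2+7+9+6+5=29 → 45/74 = 0.6081

0.608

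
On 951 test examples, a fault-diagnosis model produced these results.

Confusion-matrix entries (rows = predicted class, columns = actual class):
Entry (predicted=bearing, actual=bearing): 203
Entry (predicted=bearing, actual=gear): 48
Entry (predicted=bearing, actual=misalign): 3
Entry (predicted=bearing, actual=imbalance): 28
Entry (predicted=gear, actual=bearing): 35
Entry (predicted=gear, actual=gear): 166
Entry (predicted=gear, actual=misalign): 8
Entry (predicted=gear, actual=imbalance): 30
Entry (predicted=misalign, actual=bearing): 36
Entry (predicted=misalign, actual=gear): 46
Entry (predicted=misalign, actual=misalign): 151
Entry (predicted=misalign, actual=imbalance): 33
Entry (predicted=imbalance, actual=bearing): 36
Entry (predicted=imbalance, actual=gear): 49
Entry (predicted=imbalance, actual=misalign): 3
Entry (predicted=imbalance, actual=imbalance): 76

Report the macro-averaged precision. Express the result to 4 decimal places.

0.6114

Per-class precision (TP/(TP+FP)):
  bearing: TP=203, FP=48+3+28=79 → 203/282 = 0.71986
  gear: TP=166, FP=35+8+30=73 → 166/239 = 0.69456
  misalign: TP=151, FP=36+46+33=115 → 151/266 = 0.56767
  imbalance: TP=76, FP=36+49+3=88 → 76/164 = 0.46341
Macro-precision = mean = (0.71986 + 0.69456 + 0.56767 + 0.46341) / 4 = 0.6114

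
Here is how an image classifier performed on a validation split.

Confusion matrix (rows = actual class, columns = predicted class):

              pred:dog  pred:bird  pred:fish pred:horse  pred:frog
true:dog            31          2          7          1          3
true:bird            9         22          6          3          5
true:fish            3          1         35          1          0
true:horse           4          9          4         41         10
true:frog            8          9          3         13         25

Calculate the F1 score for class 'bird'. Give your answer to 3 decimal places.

0.500

One-vs-rest for 'bird': TP = diagonal; FP = other classes predicted 'bird'; FN = 'bird' predicted as other.
F1 score = 2·TP/(2·TP+FP+FN).
bird: TP=22, FP=2+1+9+9=21, FN=9+6+3+5=23 → 44/88 = 0.5000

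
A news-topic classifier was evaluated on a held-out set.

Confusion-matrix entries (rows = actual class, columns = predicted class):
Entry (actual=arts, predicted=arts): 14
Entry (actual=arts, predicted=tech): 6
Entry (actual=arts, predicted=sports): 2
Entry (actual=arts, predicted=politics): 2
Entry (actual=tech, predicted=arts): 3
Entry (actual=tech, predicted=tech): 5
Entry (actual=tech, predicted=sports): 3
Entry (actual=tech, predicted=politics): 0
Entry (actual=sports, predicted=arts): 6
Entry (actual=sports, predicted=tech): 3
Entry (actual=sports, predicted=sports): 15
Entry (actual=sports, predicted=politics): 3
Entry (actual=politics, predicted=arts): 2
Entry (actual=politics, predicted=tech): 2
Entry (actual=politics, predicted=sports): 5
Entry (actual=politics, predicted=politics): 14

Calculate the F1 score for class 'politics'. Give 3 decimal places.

0.667

Treat 'politics' as positive and all other classes as negative.
F1 score = 2·TP/(2·TP+FP+FN).
politics: TP=14, FP=2+0+3=5, FN=2+2+5=9 → 28/42 = 0.6667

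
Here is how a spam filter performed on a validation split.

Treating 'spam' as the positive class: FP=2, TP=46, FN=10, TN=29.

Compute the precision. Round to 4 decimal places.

Precision = TP/(TP+FP) = 46/(46+2) = 46/48 = 0.9583

0.9583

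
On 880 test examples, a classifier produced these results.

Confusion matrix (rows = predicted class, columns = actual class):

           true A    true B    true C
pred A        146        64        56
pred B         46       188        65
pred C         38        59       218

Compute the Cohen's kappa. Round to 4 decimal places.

0.4378

Observed agreement pₒ = trace/N = 552/880 = 0.62727
Expected agreement pₑ = Σ (rowᵢ·colᵢ)/N² = (230·266 + 311·299 + 339·315)/880² = 0.33698
κ = (pₒ − pₑ)/(1 − pₑ) = (0.62727 − 0.33698)/(1 − 0.33698) = 0.4378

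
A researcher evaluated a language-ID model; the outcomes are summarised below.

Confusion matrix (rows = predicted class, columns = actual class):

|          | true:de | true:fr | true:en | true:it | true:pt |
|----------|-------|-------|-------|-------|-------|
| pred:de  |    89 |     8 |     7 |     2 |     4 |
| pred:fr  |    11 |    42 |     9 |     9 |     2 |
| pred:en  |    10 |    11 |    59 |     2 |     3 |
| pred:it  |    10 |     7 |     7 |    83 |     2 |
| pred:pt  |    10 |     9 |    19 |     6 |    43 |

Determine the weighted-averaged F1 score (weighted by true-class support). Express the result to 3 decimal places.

0.683

Per-class F1 score (2·TP/(2·TP+FP+FN)):
  de: TP=89, FP=8+7+2+4=21, FN=11+10+10+10=41 → 178/240 = 0.7417
  fr: TP=42, FP=11+9+9+2=31, FN=8+11+7+9=35 → 84/150 = 0.5600
  en: TP=59, FP=10+11+2+3=26, FN=7+9+7+19=42 → 118/186 = 0.6344
  it: TP=83, FP=10+7+7+2=26, FN=2+9+2+6=19 → 166/211 = 0.7867
  pt: TP=43, FP=10+9+19+6=44, FN=4+2+3+2=11 → 86/141 = 0.6099
Weighted-F1 score = Σ (supportᵢ/N)·F1 scoreᵢ with N=464: (130/464)·0.7417 + (77/464)·0.5600 + (101/464)·0.6344 + (102/464)·0.7867 + (54/464)·0.6099 = 0.683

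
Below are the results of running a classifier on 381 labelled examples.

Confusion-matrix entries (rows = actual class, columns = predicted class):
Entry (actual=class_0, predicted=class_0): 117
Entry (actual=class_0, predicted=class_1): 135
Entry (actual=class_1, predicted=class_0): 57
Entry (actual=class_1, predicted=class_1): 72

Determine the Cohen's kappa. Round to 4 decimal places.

0.0195

Observed agreement pₒ = trace/N = 189/381 = 0.49606
Expected agreement pₑ = Σ (rowᵢ·colᵢ)/N² = (252·174 + 129·207)/381² = 0.48602
κ = (pₒ − pₑ)/(1 − pₑ) = (0.49606 − 0.48602)/(1 − 0.48602) = 0.0195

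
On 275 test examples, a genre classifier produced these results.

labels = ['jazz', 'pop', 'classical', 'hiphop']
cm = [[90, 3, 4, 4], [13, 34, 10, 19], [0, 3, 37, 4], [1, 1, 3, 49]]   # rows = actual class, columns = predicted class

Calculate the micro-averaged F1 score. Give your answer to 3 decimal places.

Micro-averaging pools counts across classes: ΣTP=210, ΣFP=65, ΣFN=65.
Micro-F1 score = 2·TP/(2·TP+FP+FN) on pooled counts = 0.764 (equals overall accuracy in single-label multiclass).

0.764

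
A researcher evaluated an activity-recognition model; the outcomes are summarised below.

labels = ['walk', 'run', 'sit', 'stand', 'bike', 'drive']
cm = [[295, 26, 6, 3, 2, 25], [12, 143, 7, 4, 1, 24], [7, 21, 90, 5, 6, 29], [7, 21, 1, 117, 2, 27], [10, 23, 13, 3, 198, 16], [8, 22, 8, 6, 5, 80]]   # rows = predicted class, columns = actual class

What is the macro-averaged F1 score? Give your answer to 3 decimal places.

0.698

Per-class F1 score (2·TP/(2·TP+FP+FN)):
  walk: TP=295, FP=26+6+3+2+25=62, FN=12+7+7+10+8=44 → 590/696 = 0.8477
  run: TP=143, FP=12+7+4+1+24=48, FN=26+21+21+23+22=113 → 286/447 = 0.6398
  sit: TP=90, FP=7+21+5+6+29=68, FN=6+7+1+13+8=35 → 180/283 = 0.6360
  stand: TP=117, FP=7+21+1+2+27=58, FN=3+4+5+3+6=21 → 234/313 = 0.7476
  bike: TP=198, FP=10+23+13+3+16=65, FN=2+1+6+2+5=16 → 396/477 = 0.8302
  drive: TP=80, FP=8+22+8+6+5=49, FN=25+24+29+27+16=121 → 160/330 = 0.4848
Macro-F1 score = mean = (0.8477 + 0.6398 + 0.6360 + 0.7476 + 0.8302 + 0.4848) / 6 = 0.698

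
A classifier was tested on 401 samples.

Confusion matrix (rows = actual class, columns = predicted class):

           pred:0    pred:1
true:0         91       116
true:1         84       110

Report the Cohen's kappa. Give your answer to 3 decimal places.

0.007

Observed agreement pₒ = trace/N = 201/401 = 0.5012
Expected agreement pₑ = Σ (rowᵢ·colᵢ)/N² = (207·175 + 194·226)/401² = 0.4979
κ = (pₒ − pₑ)/(1 − pₑ) = (0.5012 − 0.4979)/(1 − 0.4979) = 0.007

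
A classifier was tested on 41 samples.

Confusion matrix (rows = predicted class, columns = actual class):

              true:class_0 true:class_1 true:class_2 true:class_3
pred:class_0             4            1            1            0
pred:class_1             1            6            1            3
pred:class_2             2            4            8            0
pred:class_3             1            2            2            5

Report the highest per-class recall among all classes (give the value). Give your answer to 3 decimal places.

0.667

Per-class recall (TP/(TP+FN)):
  class_0: TP=4, FN=1+2+1=4 → 4/8 = 0.5000
  class_1: TP=6, FN=1+4+2=7 → 6/13 = 0.4615
  class_2: TP=8, FN=1+1+2=4 → 8/12 = 0.6667
  class_3: TP=5, FN=0+3+0=3 → 5/8 = 0.6250
Highest is class 'class_2' with recall = 0.667.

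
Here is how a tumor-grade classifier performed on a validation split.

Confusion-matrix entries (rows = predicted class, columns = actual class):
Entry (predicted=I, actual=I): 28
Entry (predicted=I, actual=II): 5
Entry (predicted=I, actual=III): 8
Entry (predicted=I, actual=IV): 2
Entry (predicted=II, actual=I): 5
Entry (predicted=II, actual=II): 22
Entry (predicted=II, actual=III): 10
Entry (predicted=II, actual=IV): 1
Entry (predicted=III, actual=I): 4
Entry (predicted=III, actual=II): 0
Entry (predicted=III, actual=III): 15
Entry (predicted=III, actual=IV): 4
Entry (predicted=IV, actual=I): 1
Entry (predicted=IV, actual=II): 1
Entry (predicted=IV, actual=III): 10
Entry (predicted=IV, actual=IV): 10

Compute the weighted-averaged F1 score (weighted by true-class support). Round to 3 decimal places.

Per-class F1 score (2·TP/(2·TP+FP+FN)):
  I: TP=28, FP=5+8+2=15, FN=5+4+1=10 → 56/81 = 0.6914
  II: TP=22, FP=5+10+1=16, FN=5+0+1=6 → 44/66 = 0.6667
  III: TP=15, FP=4+0+4=8, FN=8+10+10=28 → 30/66 = 0.4545
  IV: TP=10, FP=1+1+10=12, FN=2+1+4=7 → 20/39 = 0.5128
Weighted-F1 score = Σ (supportᵢ/N)·F1 scoreᵢ with N=126: (38/126)·0.6914 + (28/126)·0.6667 + (43/126)·0.4545 + (17/126)·0.5128 = 0.581

0.581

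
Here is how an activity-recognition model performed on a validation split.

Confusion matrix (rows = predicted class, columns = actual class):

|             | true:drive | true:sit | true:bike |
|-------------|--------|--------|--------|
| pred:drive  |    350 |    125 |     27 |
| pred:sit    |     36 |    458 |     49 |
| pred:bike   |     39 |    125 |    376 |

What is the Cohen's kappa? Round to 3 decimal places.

Observed agreement pₒ = trace/N = 1184/1585 = 0.7470
Expected agreement pₑ = Σ (rowᵢ·colᵢ)/N² = (425·502 + 708·543 + 452·540)/1585² = 0.3351
κ = (pₒ − pₑ)/(1 − pₑ) = (0.7470 − 0.3351)/(1 − 0.3351) = 0.619

0.619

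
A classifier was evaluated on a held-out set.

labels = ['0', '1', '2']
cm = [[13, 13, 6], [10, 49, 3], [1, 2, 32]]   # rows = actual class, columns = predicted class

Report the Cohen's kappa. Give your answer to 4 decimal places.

0.5688

Observed agreement pₒ = trace/N = 94/129 = 0.72868
Expected agreement pₑ = Σ (rowᵢ·colᵢ)/N² = (32·24 + 62·64 + 35·41)/129² = 0.37083
κ = (pₒ − pₑ)/(1 − pₑ) = (0.72868 − 0.37083)/(1 − 0.37083) = 0.5688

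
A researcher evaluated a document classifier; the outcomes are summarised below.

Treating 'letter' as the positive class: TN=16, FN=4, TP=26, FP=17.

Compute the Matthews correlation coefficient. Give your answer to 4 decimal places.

MCC = (TP·TN − FP·FN) / √((TP+FP)(TP+FN)(TN+FP)(TN+FN))
Numerator = 26·16 − 17·4 = 348
Denominator = √(43·30·33·20) = √851400 = 922.7134
MCC = 348 / 922.7134 = 0.3771

0.3771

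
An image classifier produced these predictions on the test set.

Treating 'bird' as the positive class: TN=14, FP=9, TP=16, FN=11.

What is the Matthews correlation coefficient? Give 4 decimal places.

0.2006

MCC = (TP·TN − FP·FN) / √((TP+FP)(TP+FN)(TN+FP)(TN+FN))
Numerator = 16·14 − 9·11 = 125
Denominator = √(25·27·23·25) = √388125 = 622.9968
MCC = 125 / 622.9968 = 0.2006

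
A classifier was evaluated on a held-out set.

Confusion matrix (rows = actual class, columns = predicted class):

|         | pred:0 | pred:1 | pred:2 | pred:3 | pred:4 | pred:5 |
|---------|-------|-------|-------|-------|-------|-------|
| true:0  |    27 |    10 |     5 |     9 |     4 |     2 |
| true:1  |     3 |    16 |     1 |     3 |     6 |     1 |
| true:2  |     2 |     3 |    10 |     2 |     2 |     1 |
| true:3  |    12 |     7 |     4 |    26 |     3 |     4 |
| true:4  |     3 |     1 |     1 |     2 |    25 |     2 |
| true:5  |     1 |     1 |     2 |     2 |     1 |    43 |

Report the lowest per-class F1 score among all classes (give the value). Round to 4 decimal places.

0.4651

Per-class F1 score (2·TP/(2·TP+FP+FN)):
  0: TP=27, FP=3+2+12+3+1=21, FN=10+5+9+4+2=30 → 54/105 = 0.51429
  1: TP=16, FP=10+3+7+1+1=22, FN=3+1+3+6+1=14 → 32/68 = 0.47059
  2: TP=10, FP=5+1+4+1+2=13, FN=2+3+2+2+1=10 → 20/43 = 0.46512
  3: TP=26, FP=9+3+2+2+2=18, FN=12+7+4+3+4=30 → 52/100 = 0.52000
  4: TP=25, FP=4+6+2+3+1=16, FN=3+1+1+2+2=9 → 50/75 = 0.66667
  5: TP=43, FP=2+1+1+4+2=10, FN=1+1+2+2+1=7 → 86/103 = 0.83495
Lowest is class '2' with F1 score = 0.4651.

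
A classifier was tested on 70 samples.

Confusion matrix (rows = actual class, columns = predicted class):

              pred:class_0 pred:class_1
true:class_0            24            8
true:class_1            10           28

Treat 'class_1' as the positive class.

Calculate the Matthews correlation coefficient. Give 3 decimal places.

0.485

MCC = (TP·TN − FP·FN) / √((TP+FP)(TP+FN)(TN+FP)(TN+FN))
Numerator = 28·24 − 8·10 = 592
Denominator = √(36·38·32·34) = √1488384 = 1219.9934
MCC = 592 / 1219.9934 = 0.485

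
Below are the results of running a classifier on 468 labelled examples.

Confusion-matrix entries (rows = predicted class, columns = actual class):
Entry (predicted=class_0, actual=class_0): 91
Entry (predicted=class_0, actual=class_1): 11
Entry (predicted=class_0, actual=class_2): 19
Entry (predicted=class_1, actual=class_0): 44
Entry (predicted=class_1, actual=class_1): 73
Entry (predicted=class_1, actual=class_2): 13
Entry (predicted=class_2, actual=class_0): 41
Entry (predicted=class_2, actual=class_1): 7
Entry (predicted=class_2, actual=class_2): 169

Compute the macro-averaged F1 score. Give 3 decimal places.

0.694

Per-class F1 score (2·TP/(2·TP+FP+FN)):
  class_0: TP=91, FP=11+19=30, FN=44+41=85 → 182/297 = 0.6128
  class_1: TP=73, FP=44+13=57, FN=11+7=18 → 146/221 = 0.6606
  class_2: TP=169, FP=41+7=48, FN=19+13=32 → 338/418 = 0.8086
Macro-F1 score = mean = (0.6128 + 0.6606 + 0.8086) / 3 = 0.694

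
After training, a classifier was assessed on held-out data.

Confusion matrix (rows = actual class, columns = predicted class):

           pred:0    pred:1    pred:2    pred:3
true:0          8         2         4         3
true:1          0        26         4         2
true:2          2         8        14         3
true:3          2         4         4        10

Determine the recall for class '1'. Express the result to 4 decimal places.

recall = TP/(TP+FN).
1: TP=26, FN=0+4+2=6 → 26/32 = 0.81250

0.8125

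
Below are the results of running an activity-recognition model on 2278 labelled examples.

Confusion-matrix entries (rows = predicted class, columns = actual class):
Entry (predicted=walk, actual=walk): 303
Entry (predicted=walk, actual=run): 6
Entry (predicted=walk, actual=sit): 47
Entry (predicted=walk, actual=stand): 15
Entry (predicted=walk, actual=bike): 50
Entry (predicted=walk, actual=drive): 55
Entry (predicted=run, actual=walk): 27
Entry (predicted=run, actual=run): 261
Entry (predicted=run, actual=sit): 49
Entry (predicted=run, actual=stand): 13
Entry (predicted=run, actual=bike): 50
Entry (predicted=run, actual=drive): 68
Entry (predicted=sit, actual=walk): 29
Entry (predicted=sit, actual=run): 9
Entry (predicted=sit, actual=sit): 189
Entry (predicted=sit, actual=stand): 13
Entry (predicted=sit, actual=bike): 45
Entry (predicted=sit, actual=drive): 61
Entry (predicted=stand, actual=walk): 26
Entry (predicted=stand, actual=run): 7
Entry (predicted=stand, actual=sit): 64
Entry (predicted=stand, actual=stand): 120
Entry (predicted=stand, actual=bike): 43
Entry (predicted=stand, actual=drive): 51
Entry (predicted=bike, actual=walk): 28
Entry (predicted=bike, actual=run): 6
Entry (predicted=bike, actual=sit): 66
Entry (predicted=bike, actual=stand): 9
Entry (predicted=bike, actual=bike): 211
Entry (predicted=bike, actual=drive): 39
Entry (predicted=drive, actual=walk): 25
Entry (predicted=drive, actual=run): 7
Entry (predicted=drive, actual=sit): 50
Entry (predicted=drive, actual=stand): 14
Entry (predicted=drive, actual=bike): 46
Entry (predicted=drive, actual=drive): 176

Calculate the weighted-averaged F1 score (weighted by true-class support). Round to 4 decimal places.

0.5436

Per-class F1 score (2·TP/(2·TP+FP+FN)):
  walk: TP=303, FP=6+47+15+50+55=173, FN=27+29+26+28+25=135 → 606/914 = 0.66302
  run: TP=261, FP=27+49+13+50+68=207, FN=6+9+7+6+7=35 → 522/764 = 0.68325
  sit: TP=189, FP=29+9+13+45+61=157, FN=47+49+64+66+50=276 → 378/811 = 0.46609
  stand: TP=120, FP=26+7+64+43+51=191, FN=15+13+13+9+14=64 → 240/495 = 0.48485
  bike: TP=211, FP=28+6+66+9+39=148, FN=50+50+45+43+46=234 → 422/804 = 0.52488
  drive: TP=176, FP=25+7+50+14+46=142, FN=55+68+61+51+39=274 → 352/768 = 0.45833
Weighted-F1 score = Σ (supportᵢ/N)·F1 scoreᵢ with N=2278: (438/2278)·0.66302 + (296/2278)·0.68325 + (465/2278)·0.46609 + (184/2278)·0.48485 + (445/2278)·0.52488 + (450/2278)·0.45833 = 0.5436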